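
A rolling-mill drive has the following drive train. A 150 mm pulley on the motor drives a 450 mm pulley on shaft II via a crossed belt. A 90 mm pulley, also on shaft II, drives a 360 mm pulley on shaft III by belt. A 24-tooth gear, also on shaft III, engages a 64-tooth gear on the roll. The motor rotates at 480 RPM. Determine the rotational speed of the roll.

15 RPM

belt 450/150 = 3 → 480/3 = 160 RPM
belt 360/90 = 4 → 160/4 = 40 RPM
gear mesh 64/24 = 2.6667 → 40/2.6667 = 15 RPM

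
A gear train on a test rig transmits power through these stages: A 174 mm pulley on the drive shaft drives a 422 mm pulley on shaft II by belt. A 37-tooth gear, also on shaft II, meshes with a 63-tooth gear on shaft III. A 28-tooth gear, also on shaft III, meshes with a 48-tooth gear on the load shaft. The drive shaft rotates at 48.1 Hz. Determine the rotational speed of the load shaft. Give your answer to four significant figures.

the drive shaft → shaft II (belt, 422/174): 48.1 ÷ 2.4253 = 19.833 Hz
shaft II → shaft III (gear mesh, 63/37): 19.833 ÷ 1.7027 = 11.648 Hz
shaft III → the load shaft (gear mesh, 48/28): 11.648 ÷ 1.7143 = 6.7945 Hz

6.795 Hz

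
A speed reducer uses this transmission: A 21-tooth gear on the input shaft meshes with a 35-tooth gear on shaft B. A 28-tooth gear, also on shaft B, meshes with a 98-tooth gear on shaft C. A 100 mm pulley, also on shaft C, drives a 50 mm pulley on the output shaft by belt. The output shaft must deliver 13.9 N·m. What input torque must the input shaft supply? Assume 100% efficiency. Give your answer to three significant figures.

Overall ratio R = 1.6667 × 3.5 × 0.5 = 2.9167.
Input torque = output torque / R = 13.9 / 2.9167 = 4.7657 N·m.

4.77 N·m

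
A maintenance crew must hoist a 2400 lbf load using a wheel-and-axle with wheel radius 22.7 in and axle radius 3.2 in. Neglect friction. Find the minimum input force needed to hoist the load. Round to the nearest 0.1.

Wheel-and-axle MA = R/r = 22.7/3.2 = 7.0937.
Effort = load / MA = 2400 / 7.0937 = 338.33 lbf.

338.3 lbf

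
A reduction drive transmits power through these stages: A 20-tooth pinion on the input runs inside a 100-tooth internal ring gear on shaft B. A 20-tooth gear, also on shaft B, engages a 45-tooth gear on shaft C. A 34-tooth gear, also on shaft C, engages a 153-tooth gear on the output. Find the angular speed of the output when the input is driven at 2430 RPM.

the input → shaft B (internal gear, 100/20): 2430 ÷ 5 = 486 RPM
shaft B → shaft C (gear mesh, 45/20): 486 ÷ 2.25 = 216 RPM
shaft C → the output (gear mesh, 153/34): 216 ÷ 4.5 = 48 RPM

48 RPM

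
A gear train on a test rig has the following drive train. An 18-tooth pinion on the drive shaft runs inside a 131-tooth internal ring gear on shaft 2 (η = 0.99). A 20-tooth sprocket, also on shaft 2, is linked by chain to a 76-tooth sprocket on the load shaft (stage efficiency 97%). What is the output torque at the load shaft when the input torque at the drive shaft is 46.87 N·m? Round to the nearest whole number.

Internal gear: ratio = 131/18 = 7.2778; torque at shaft 2 = 46.87 × 7.2778 × 0.99 = 337.7 N·m.
Chain: ratio = 76/20 = 3.8; torque at the load shaft = 337.7 × 3.8 × 0.97 = 1244.8 N·m.

1245 N·m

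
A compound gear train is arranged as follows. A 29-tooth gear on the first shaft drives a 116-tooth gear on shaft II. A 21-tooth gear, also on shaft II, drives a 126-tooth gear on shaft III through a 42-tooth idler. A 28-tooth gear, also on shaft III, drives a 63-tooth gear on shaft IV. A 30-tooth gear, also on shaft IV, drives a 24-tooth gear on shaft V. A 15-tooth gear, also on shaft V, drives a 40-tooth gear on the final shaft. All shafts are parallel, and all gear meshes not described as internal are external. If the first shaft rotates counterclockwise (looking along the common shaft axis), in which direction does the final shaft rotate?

counterclockwise

the first shaft → shaft II: external mesh, 1 reversal → CW.
shaft II → shaft III: driver → idler → driven is 2 external meshes, 2 reversals → CW.
shaft III → shaft IV: external mesh, 1 reversal → CCW.
shaft IV → shaft V: external mesh, 1 reversal → CW.
shaft V → the final shaft: external mesh, 1 reversal → CCW.
6 reversals in total — an even number — so the final shaft turns the same way as the first shaft.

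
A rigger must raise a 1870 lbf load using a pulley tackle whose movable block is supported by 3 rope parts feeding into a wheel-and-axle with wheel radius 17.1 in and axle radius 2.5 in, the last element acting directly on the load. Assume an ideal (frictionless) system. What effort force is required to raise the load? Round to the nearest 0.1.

91.1 lbf

Block-and-tackle MA = number of supporting rope parts = 3.
Wheel-and-axle MA = R/r = 17.1/2.5 = 6.84.
Combined ideal MA = 3 × 6.84 = 20.52.
Effort = load / MA = 1870 / 20.52 = 91.131 lbf.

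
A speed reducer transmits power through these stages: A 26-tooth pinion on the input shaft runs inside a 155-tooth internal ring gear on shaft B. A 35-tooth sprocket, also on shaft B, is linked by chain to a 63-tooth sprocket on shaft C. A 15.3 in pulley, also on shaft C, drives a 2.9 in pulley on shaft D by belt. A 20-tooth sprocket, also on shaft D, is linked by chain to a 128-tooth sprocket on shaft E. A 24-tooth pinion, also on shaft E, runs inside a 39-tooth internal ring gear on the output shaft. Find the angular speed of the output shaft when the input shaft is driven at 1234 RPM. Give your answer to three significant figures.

Internal gear: ratio = 155/26 = 5.9615, so shaft B turns at 1234 / 5.9615 = 206.99 RPM.
Chain: ratio = 63/35 = 1.8, so shaft C turns at 206.99 / 1.8 = 115 RPM.
Belt: ratio = 2.9/15.3 = 0.18954, so shaft D turns at 115 / 0.18954 = 606.71 RPM.
Chain: ratio = 128/20 = 6.4, so shaft E turns at 606.71 / 6.4 = 94.798 RPM.
Internal gear: ratio = 39/24 = 1.625, so the output shaft turns at 94.798 / 1.625 = 58.337 RPM.

58.3 RPM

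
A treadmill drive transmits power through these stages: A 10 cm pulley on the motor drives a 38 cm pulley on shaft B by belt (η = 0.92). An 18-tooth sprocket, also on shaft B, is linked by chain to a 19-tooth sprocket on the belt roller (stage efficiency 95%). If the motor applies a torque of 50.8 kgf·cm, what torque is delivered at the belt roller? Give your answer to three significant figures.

After the belt (38/10): 50.8 × 3.8 × 0.92 = 177.6 kgf·cm
After the chain (19/18): 177.6 × 1.0556 × 0.95 = 178.09 kgf·cm

178 kgf·cm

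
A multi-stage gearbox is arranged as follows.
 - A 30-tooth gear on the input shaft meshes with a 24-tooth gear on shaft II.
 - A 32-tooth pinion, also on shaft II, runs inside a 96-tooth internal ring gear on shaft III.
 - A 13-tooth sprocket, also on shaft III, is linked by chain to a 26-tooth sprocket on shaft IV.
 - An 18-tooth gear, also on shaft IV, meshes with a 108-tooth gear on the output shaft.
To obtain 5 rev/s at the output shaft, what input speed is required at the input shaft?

Overall ratio R = 0.8 × 3 × 2 × 6 = 28.8.
Required input speed = output speed × R = 5 × 28.8 = 144 rev/s.

144 rev/s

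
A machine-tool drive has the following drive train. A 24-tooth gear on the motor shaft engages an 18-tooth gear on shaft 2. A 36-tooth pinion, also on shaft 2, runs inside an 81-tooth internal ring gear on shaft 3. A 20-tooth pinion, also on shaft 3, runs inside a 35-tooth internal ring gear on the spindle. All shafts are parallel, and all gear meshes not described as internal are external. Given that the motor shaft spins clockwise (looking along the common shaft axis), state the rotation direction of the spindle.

the motor shaft → shaft 2: external mesh, 1 reversal → CCW.
shaft 2 → shaft 3: internal mesh, same direction → CCW.
shaft 3 → the spindle: internal mesh, same direction → CCW.
1 reversal in total — an odd number — so the spindle turns opposite to the motor shaft.

counterclockwise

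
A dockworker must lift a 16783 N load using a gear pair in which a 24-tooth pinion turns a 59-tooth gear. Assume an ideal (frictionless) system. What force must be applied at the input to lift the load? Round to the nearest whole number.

6827 N

Gear pair MA = 59/24 = 2.4583.
Effort = load / MA = 16783 / 2.4583 = 6827 N.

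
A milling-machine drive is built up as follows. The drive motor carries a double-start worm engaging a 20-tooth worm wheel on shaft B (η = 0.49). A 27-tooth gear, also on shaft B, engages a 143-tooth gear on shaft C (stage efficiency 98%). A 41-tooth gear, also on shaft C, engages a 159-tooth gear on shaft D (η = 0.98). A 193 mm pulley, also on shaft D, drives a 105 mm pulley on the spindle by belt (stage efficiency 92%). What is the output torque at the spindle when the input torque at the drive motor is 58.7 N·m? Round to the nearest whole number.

2840 N·m

worm 20/2 = 10 → τ = 58.7·10·0.49 = 287.63 N·m
gear mesh 143/27 = 5.2963 → τ = 287.63·5.2963·0.98 = 1492.9 N·m
gear mesh 159/41 = 3.878 → τ = 1492.9·3.878·0.98 = 5673.8 N·m
belt 105/193 = 0.54404 → τ = 5673.8·0.54404·0.92 = 2839.8 N·m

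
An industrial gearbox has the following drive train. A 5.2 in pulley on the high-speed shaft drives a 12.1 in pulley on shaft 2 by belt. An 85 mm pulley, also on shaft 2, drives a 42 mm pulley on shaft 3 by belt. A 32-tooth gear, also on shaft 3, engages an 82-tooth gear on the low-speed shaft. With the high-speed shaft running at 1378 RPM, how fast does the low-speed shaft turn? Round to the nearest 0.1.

Belt: ratio = 12.1/5.2 = 2.3269, so shaft 2 turns at 1378 / 2.3269 = 592.2 RPM.
Belt: ratio = 42/85 = 0.49412, so shaft 3 turns at 592.2 / 0.49412 = 1198.5 RPM.
Gear mesh: ratio = 82/32 = 2.5625, so the low-speed shaft turns at 1198.5 / 2.5625 = 467.71 RPM.

467.7 RPM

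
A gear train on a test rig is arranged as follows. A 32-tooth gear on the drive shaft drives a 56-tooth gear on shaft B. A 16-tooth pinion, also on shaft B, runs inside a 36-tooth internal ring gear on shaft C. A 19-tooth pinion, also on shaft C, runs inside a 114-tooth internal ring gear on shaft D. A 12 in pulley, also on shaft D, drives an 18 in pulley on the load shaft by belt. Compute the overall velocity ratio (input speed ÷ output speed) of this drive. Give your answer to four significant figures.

Each stage contributes driven/driver: gear mesh 56/32 = 1.75, internal gear 36/16 = 2.25, internal gear 114/19 = 6, belt 18/12 = 1.5.
Overall: 1.75 × 2.25 × 6 × 1.5 = 35.438.

35.44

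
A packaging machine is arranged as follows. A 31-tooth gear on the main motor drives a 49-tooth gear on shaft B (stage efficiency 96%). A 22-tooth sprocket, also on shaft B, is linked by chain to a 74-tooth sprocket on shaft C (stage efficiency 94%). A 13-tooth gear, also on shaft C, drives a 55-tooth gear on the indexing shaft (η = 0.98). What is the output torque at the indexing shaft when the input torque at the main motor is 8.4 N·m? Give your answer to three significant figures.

Gear mesh: ratio = 49/31 = 1.5806; torque at shaft B = 8.4 × 1.5806 × 0.96 = 12.746 N·m.
Chain: ratio = 74/22 = 3.3636; torque at shaft C = 12.746 × 3.3636 × 0.94 = 40.302 N·m.
Gear mesh: ratio = 55/13 = 4.2308; torque at the indexing shaft = 40.302 × 4.2308 × 0.98 = 167.1 N·m.

167 N·m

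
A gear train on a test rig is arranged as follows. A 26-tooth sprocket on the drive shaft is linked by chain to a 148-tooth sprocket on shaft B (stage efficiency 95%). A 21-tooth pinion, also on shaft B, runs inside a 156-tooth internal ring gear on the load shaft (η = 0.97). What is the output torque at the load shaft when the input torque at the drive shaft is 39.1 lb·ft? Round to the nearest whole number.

1524 lb·ft

After the chain (148/26): 39.1 × 5.6923 × 0.95 = 211.44 lb·ft
After the internal gear (156/21): 211.44 × 7.4286 × 0.97 = 1523.6 lb·ft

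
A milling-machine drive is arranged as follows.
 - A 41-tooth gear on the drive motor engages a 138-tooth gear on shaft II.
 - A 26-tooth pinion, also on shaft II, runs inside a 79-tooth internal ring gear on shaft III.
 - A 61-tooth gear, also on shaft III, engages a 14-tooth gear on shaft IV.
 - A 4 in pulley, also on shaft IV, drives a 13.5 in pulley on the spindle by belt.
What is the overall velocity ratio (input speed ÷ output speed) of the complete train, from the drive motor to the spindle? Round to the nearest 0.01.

7.92

Each stage contributes driven/driver: gear mesh 138/41 = 3.3659, internal gear 79/26 = 3.0385, gear mesh 14/61 = 0.22951, belt 13.5/4 = 3.375.
Overall: 3.3659 × 3.0385 × 0.22951 × 3.375 = 7.9217.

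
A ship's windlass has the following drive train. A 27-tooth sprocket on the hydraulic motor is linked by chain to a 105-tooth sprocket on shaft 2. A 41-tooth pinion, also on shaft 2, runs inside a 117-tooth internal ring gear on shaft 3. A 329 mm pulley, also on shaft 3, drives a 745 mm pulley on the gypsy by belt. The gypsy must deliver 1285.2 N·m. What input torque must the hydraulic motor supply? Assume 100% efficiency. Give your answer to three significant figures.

51.1 N·m

Overall ratio R = 3.8889 × 2.8537 × 2.2644 = 25.13.
Input torque = output torque / R = 1285.2 / 25.13 = 51.143 N·m.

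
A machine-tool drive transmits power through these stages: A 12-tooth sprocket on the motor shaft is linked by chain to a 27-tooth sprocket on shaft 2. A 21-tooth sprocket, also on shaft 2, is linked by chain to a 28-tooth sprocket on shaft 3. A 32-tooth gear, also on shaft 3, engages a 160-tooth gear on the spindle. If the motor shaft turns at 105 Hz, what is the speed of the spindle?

7 Hz

chain 27/12 = 2.25 → 105/2.25 = 46.667 Hz
chain 28/21 = 1.3333 → 46.667/1.3333 = 35 Hz
gear mesh 160/32 = 5 → 35/5 = 7 Hz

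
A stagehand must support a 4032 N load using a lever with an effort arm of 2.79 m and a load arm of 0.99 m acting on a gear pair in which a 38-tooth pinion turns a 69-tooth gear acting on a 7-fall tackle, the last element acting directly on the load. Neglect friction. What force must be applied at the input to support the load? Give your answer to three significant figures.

Lever MA = effort arm / load arm = 2.79/0.99 = 2.8182.
Gear pair MA = 69/38 = 1.8158.
Block-and-tackle MA = number of supporting rope parts = 7.
Combined ideal MA = 2.8182 × 1.8158 × 7 = 35.821.
Effort = load / MA = 4032 / 35.821 = 112.56 N.

113 N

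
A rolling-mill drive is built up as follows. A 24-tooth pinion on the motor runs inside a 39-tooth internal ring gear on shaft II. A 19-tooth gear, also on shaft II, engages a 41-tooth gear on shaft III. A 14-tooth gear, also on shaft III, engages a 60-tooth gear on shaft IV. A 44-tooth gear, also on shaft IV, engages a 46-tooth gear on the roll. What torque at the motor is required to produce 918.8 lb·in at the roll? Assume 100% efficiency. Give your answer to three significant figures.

58.5 lb·in

Overall ratio R = 1.625 × 2.1579 × 4.2857 × 1.0455 = 15.711.
Input torque = output torque / R = 918.8 / 15.711 = 58.48 lb·in.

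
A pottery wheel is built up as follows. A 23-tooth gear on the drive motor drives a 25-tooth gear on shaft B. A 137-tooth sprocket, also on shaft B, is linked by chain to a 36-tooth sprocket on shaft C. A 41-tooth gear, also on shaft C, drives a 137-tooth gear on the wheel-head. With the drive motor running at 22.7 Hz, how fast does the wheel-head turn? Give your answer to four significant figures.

gear mesh 25/23 = 1.087 → 22.7/1.087 = 20.884 Hz
chain 36/137 = 0.26277 → 20.884/0.26277 = 79.475 Hz
gear mesh 137/41 = 3.3415 → 79.475/3.3415 = 23.785 Hz

23.78 Hz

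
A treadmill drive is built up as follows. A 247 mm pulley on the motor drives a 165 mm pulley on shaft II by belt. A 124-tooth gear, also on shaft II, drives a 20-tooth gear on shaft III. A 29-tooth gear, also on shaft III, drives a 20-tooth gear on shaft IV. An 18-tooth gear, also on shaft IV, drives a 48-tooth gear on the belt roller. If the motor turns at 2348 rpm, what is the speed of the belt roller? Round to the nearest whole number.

the motor → shaft II (belt, 165/247): 2348 ÷ 0.66802 = 3514.9 rpm
shaft II → shaft III (gear mesh, 20/124): 3514.9 ÷ 0.16129 = 21792 rpm
shaft III → shaft IV (gear mesh, 20/29): 21792 ÷ 0.68966 = 31599 rpm
shaft IV → the belt roller (gear mesh, 48/18): 31599 ÷ 2.6667 = 11850 rpm

11850 rpm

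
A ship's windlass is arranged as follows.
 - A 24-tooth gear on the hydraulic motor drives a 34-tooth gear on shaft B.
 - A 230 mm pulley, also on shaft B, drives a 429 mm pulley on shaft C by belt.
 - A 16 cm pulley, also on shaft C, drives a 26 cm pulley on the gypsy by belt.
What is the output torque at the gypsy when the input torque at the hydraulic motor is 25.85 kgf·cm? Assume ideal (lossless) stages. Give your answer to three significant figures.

111 kgf·cm

After the gear mesh (34/24): 25.85 × 1.4167 = 36.621 kgf·cm
After the belt (429/230): 36.621 × 1.8652 = 68.306 kgf·cm
After the belt (26/16): 68.306 × 1.625 = 111 kgf·cm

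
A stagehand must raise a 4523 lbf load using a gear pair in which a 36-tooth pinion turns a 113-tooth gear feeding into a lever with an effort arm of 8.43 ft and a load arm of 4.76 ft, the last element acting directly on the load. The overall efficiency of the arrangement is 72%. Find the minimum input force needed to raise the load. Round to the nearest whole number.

1130 lbf

Gear pair MA = 113/36 = 3.1389.
Lever MA = effort arm / load arm = 8.43/4.76 = 1.771.
Combined ideal MA = 3.1389 × 1.771 = 5.559.
Actual MA = 5.559 × 0.72 = 4.0025.
Effort = load / actual MA = 4523 / 4.0025 = 1130 lbf.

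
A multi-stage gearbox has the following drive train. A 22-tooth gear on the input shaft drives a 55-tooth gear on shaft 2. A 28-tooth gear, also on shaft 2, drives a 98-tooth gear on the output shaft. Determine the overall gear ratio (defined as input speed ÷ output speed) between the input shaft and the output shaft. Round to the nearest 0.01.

8.75

Each stage contributes driven/driver: gear mesh 55/22 = 2.5, gear mesh 98/28 = 3.5.
Overall: 2.5 × 3.5 = 8.75.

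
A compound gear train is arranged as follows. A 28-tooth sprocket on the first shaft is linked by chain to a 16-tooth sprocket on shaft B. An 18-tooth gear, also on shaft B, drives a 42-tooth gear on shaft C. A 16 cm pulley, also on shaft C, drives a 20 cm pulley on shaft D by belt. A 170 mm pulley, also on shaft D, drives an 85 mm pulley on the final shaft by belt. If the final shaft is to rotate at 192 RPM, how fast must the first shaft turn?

Overall ratio R = 0.57143 × 2.3333 × 1.25 × 0.5 = 0.83333.
Required input speed = output speed × R = 192 × 0.83333 = 160 RPM.

160 RPM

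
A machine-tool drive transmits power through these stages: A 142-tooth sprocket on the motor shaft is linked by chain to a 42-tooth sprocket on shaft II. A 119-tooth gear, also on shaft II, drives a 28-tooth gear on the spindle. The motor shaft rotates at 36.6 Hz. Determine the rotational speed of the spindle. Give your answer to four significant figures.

525.9 Hz

chain 42/142 = 0.29577 → 36.6/0.29577 = 123.74 Hz
gear mesh 28/119 = 0.23529 → 123.74/0.23529 = 525.91 Hz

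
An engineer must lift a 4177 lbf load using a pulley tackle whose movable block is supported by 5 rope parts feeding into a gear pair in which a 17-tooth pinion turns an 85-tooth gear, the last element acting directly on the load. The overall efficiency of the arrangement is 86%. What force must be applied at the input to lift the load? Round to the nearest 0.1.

Block-and-tackle MA = number of supporting rope parts = 5.
Gear pair MA = 85/17 = 5.
Combined ideal MA = 5 × 5 = 25.
Actual MA = 25 × 0.86 = 21.5.
Effort = load / actual MA = 4177 / 21.5 = 194.28 lbf.

194.3 lbf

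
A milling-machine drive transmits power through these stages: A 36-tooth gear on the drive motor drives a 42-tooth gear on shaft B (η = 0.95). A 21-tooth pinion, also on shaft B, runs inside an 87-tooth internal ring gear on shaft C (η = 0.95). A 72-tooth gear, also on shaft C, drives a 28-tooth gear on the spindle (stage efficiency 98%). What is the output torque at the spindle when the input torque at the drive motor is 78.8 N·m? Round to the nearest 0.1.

131.0 N·m

gear mesh 42/36 = 1.1667 → τ = 78.8·1.1667·0.95 = 87.337 N·m
internal gear 87/21 = 4.1429 → τ = 87.337·4.1429·0.95 = 343.73 N·m
gear mesh 28/72 = 0.38889 → τ = 343.73·0.38889·0.98 = 131 N·m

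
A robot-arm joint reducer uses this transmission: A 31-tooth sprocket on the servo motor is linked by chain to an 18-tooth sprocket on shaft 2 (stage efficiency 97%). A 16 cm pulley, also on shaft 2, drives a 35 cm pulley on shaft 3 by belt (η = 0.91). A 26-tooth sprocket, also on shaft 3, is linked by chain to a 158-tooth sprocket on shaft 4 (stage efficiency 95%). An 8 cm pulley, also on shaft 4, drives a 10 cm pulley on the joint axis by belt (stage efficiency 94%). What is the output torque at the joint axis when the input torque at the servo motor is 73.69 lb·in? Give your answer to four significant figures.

560.4 lb·in

Chain: ratio = 18/31 = 0.58065; torque at shaft 2 = 73.69 × 0.58065 × 0.97 = 41.504 lb·in.
Belt: ratio = 35/16 = 2.1875; torque at shaft 3 = 41.504 × 2.1875 × 0.91 = 82.619 lb·in.
Chain: ratio = 158/26 = 6.0769; torque at shaft 4 = 82.619 × 6.0769 × 0.95 = 476.97 lb·in.
Belt: ratio = 10/8 = 1.25; torque at the joint axis = 476.97 × 1.25 × 0.94 = 560.44 lb·in.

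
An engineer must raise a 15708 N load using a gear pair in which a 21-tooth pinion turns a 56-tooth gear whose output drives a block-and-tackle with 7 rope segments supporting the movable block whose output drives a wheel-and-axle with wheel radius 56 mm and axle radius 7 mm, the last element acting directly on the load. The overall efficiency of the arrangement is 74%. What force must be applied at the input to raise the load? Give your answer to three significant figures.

142 N

Gear pair MA = 56/21 = 2.6667.
Block-and-tackle MA = number of supporting rope parts = 7.
Wheel-and-axle MA = R/r = 56/7 = 8.
Combined ideal MA = 2.6667 × 7 × 8 = 149.33.
Actual MA = 149.33 × 0.74 = 110.51.
Effort = load / actual MA = 15708 / 110.51 = 142.15 N.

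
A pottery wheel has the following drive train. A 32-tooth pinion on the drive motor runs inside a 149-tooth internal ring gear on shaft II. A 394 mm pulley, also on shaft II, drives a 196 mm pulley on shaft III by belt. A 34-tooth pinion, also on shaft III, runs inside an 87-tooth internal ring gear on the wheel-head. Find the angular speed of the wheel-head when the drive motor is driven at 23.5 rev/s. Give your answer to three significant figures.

3.96 rev/s

the drive motor → shaft II (internal gear, 149/32): 23.5 ÷ 4.6562 = 5.047 rev/s
shaft II → shaft III (belt, 196/394): 5.047 ÷ 0.49746 = 10.145 rev/s
shaft III → the wheel-head (internal gear, 87/34): 10.145 ÷ 2.5588 = 3.9649 rev/s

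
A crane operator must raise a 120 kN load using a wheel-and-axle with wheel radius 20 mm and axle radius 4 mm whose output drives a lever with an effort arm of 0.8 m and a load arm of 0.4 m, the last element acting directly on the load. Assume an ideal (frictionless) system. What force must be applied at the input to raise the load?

12 kN

Wheel-and-axle MA = R/r = 20/4 = 5.
Lever MA = effort arm / load arm = 0.8/0.4 = 2.
Combined ideal MA = 5 × 2 = 10.
Effort = load / MA = 120 / 10 = 12 kN.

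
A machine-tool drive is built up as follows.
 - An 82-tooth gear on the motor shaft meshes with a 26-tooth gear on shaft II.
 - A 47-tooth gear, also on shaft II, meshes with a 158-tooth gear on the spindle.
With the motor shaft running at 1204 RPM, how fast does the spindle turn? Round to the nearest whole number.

1130 RPM

the motor shaft → shaft II (gear mesh, 26/82): 1204 ÷ 0.31707 = 3797.2 RPM
shaft II → the spindle (gear mesh, 158/47): 3797.2 ÷ 3.3617 = 1129.6 RPM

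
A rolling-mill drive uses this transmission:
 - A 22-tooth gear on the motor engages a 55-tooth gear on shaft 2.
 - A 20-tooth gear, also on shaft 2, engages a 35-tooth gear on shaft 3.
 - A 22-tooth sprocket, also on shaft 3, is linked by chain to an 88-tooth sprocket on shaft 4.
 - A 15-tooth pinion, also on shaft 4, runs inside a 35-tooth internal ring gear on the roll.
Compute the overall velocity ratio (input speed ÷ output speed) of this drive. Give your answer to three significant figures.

40.8

Each stage contributes driven/driver: gear mesh 55/22 = 2.5, gear mesh 35/20 = 1.75, chain 88/22 = 4, internal gear 35/15 = 2.3333.
Overall: 2.5 × 1.75 × 4 × 2.3333 = 40.833.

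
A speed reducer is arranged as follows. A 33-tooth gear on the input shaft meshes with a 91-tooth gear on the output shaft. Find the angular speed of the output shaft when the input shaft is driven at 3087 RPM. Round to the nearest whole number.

the input shaft → the output shaft (gear mesh, 91/33): 3087 ÷ 2.7576 = 1119.5 RPM

1119 RPM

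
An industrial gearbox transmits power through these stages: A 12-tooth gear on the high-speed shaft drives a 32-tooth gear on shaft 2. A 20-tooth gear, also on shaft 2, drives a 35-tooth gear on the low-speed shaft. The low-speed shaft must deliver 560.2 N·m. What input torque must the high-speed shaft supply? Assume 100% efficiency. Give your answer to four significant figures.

120.0 N·m

Overall ratio R = 2.6667 × 1.75 = 4.6667.
Input torque = output torque / R = 560.2 / 4.6667 = 120.04 N·m.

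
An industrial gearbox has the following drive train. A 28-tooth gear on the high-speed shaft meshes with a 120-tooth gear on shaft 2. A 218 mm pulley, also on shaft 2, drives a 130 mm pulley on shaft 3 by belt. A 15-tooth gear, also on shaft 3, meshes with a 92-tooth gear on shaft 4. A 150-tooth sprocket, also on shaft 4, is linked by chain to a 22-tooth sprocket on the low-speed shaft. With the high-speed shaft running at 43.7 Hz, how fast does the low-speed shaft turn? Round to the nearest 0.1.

19.0 Hz

Gear mesh: ratio = 120/28 = 4.2857, so shaft 2 turns at 43.7 / 4.2857 = 10.197 Hz.
Belt: ratio = 130/218 = 0.59633, so shaft 3 turns at 10.197 / 0.59633 = 17.099 Hz.
Gear mesh: ratio = 92/15 = 6.1333, so shaft 4 turns at 17.099 / 6.1333 = 2.7879 Hz.
Chain: ratio = 22/150 = 0.14667, so the low-speed shaft turns at 2.7879 / 0.14667 = 19.008 Hz.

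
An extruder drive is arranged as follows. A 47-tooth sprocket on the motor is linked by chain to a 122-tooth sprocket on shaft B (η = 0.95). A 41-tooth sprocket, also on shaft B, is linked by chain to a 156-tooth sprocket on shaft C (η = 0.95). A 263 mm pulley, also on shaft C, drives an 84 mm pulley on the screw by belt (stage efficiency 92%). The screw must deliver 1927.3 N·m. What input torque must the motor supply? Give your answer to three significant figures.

Overall ratio R = 2.5957 × 3.8049 × 0.31939 = 3.1545; overall efficiency η = 0.95 × 0.95 × 0.92 = 0.8303.
Input torque = output torque / (R × η) = 1927.3 / (3.1545 × 0.8303) = 735.85 N·m.

736 N·m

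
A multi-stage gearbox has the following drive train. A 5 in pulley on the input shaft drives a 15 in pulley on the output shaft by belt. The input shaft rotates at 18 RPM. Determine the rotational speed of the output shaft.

6 RPM

the input shaft → the output shaft (belt, 15/5): 18 ÷ 3 = 6 RPM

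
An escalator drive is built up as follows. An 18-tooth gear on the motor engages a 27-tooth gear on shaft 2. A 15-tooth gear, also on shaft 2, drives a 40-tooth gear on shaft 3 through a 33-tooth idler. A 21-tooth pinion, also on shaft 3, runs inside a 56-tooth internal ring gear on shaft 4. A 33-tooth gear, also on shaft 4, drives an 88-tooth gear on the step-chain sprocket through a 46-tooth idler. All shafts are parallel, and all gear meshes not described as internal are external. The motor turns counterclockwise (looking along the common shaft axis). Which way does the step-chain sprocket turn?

clockwise

the motor → shaft 2: external mesh, 1 reversal → CW.
shaft 2 → shaft 3: driver → idler → driven is 2 external meshes, 2 reversals → CW.
shaft 3 → shaft 4: internal mesh, same direction → CW.
shaft 4 → the step-chain sprocket: driver → idler → driven is 2 external meshes, 2 reversals → CW.
5 reversals in total — an odd number — so the step-chain sprocket turns opposite to the motor.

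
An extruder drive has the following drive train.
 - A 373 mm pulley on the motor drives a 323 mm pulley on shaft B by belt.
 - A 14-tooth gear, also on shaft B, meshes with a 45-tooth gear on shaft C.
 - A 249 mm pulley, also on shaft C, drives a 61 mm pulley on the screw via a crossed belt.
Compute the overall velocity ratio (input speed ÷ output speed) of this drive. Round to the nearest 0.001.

0.682

Each stage contributes driven/driver: belt 323/373 = 0.86595, gear mesh 45/14 = 3.2143, belt 61/249 = 0.24498.
Overall: 0.86595 × 3.2143 × 0.24498 = 0.68188.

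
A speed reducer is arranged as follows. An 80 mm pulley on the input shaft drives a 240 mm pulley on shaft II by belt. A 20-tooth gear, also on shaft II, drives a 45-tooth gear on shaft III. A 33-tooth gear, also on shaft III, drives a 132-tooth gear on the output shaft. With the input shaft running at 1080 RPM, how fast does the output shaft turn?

40 RPM

the input shaft → shaft II (belt, 240/80): 1080 ÷ 3 = 360 RPM
shaft II → shaft III (gear mesh, 45/20): 360 ÷ 2.25 = 160 RPM
shaft III → the output shaft (gear mesh, 132/33): 160 ÷ 4 = 40 RPM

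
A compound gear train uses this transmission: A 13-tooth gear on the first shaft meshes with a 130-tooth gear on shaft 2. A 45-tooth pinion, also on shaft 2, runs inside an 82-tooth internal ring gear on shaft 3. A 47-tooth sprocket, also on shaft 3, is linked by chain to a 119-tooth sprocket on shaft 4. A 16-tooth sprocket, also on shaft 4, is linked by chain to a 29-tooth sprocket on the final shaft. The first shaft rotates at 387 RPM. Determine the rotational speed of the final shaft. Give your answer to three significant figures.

4.63 RPM

gear mesh 130/13 = 10 → 387/10 = 38.7 RPM
internal gear 82/45 = 1.8222 → 38.7/1.8222 = 21.238 RPM
chain 119/47 = 2.5319 → 21.238/2.5319 = 8.388 RPM
chain 29/16 = 1.8125 → 8.388/1.8125 = 4.6279 RPM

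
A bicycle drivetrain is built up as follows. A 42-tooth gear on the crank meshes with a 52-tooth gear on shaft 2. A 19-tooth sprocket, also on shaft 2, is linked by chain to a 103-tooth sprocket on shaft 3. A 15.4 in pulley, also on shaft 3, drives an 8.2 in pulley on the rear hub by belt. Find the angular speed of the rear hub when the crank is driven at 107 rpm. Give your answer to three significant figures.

gear mesh 52/42 = 1.2381 → 107/1.2381 = 86.423 rpm
chain 103/19 = 5.4211 → 86.423/5.4211 = 15.942 rpm
belt 8.2/15.4 = 0.53247 → 15.942/0.53247 = 29.94 rpm

29.9 rpm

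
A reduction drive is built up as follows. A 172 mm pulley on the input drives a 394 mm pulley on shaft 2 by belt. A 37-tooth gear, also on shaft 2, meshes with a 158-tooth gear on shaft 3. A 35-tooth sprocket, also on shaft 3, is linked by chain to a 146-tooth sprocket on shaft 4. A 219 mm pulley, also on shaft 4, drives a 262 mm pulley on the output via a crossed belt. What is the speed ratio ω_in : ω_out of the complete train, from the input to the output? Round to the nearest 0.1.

Each stage contributes driven/driver: belt 394/172 = 2.2907, gear mesh 158/37 = 4.2703, chain 146/35 = 4.1714, belt 262/219 = 1.1963.
Overall: 2.2907 × 4.2703 × 4.1714 × 1.1963 = 48.816.

48.8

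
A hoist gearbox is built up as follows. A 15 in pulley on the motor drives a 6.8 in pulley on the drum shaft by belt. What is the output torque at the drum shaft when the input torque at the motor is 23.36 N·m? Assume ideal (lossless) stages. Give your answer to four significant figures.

Belt: ratio = 6.8/15 = 0.45333; torque at the drum shaft = 23.36 × 0.45333 = 10.59 N·m.

10.59 N·m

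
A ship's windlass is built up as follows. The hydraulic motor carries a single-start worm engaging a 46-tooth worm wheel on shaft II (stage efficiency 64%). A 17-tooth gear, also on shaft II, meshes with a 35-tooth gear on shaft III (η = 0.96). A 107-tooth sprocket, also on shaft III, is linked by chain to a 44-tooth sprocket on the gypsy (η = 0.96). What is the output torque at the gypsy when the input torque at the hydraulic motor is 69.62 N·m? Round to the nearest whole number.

1599 N·m

After the worm (46/1): 69.62 × 46 × 0.64 = 2049.6 N·m
After the gear mesh (35/17): 2049.6 × 2.0588 × 0.96 = 4051 N·m
After the chain (44/107): 4051 × 0.41121 × 0.96 = 1599.2 N·m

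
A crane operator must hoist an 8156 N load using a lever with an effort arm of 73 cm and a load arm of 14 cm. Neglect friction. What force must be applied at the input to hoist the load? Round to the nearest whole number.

1564 N

Lever MA = effort arm / load arm = 73/14 = 5.2143.
Effort = load / MA = 8156 / 5.2143 = 1564.2 N.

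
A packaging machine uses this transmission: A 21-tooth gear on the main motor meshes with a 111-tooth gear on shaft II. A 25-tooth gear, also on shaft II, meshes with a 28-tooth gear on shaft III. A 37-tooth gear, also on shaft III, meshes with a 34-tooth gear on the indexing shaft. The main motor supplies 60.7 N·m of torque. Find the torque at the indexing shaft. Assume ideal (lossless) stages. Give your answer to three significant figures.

Gear mesh: ratio = 111/21 = 5.2857; torque at shaft II = 60.7 × 5.2857 = 320.84 N·m.
Gear mesh: ratio = 28/25 = 1.12; torque at shaft III = 320.84 × 1.12 = 359.34 N·m.
Gear mesh: ratio = 34/37 = 0.91892; torque at the indexing shaft = 359.34 × 0.91892 = 330.21 N·m.

330 N·m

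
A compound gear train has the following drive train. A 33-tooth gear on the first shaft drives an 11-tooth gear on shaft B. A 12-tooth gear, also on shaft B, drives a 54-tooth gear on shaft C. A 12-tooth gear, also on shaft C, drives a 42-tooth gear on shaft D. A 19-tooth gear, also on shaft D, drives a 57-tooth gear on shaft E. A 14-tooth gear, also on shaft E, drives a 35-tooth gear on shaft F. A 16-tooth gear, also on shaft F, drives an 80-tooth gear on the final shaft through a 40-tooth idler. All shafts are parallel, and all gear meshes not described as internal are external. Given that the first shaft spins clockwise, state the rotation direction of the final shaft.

the first shaft → shaft B: external mesh, 1 reversal → CCW.
shaft B → shaft C: external mesh, 1 reversal → CW.
shaft C → shaft D: external mesh, 1 reversal → CCW.
shaft D → shaft E: external mesh, 1 reversal → CW.
shaft E → shaft F: external mesh, 1 reversal → CCW.
shaft F → the final shaft: driver → idler → driven is 2 external meshes, 2 reversals → CCW.
7 reversals in total — an odd number — so the final shaft turns opposite to the first shaft.

anticlockwise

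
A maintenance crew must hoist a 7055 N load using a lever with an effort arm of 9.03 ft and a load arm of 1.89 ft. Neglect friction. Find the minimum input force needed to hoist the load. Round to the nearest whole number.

1477 N

Lever MA = effort arm / load arm = 9.03/1.89 = 4.7778.
Effort = load / MA = 7055 / 4.7778 = 1476.6 N.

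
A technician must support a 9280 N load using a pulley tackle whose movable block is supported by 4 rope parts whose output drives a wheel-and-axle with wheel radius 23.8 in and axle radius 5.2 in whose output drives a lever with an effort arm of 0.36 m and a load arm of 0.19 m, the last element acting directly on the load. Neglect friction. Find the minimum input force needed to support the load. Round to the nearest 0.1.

Block-and-tackle MA = number of supporting rope parts = 4.
Wheel-and-axle MA = R/r = 23.8/5.2 = 4.5769.
Lever MA = effort arm / load arm = 0.36/0.19 = 1.8947.
Combined ideal MA = 4 × 4.5769 × 1.8947 = 34.688.
Effort = load / MA = 9280 / 34.688 = 267.53 N.

267.5 N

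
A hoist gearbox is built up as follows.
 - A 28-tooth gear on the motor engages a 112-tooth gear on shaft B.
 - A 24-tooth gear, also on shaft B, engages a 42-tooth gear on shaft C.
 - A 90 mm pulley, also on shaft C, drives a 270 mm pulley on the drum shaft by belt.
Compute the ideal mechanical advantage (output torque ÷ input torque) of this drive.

21

Each stage contributes driven/driver: gear mesh 112/28 = 4, gear mesh 42/24 = 1.75, belt 270/90 = 3.
Overall: 4 × 1.75 × 3 = 21.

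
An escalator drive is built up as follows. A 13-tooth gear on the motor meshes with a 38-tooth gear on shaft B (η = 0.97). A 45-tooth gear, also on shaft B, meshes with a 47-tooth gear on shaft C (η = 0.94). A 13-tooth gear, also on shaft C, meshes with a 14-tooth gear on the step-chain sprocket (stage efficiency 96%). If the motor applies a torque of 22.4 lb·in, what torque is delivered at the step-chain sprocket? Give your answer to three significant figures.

After the gear mesh (38/13): 22.4 × 2.9231 × 0.97 = 63.513 lb·in
After the gear mesh (47/45): 63.513 × 1.0444 × 0.94 = 62.355 lb·in
After the gear mesh (14/13): 62.355 × 1.0769 × 0.96 = 64.466 lb·in

64.5 lb·in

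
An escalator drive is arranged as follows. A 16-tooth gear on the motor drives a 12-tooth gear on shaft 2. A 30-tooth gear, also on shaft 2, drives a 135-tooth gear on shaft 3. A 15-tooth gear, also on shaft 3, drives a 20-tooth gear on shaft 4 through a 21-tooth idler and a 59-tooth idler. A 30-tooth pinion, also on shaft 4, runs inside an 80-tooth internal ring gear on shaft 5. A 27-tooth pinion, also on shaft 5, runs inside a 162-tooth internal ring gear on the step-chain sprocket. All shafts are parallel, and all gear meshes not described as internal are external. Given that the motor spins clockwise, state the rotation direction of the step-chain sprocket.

the motor → shaft 2: external mesh, 1 reversal → CCW.
shaft 2 → shaft 3: external mesh, 1 reversal → CW.
shaft 3 → shaft 4: driver → idler → idler → driven is 3 external meshes, 3 reversals → CCW.
shaft 4 → shaft 5: internal mesh, same direction → CCW.
shaft 5 → the step-chain sprocket: internal mesh, same direction → CCW.
5 reversals in total — an odd number — so the step-chain sprocket turns opposite to the motor.

counterclockwise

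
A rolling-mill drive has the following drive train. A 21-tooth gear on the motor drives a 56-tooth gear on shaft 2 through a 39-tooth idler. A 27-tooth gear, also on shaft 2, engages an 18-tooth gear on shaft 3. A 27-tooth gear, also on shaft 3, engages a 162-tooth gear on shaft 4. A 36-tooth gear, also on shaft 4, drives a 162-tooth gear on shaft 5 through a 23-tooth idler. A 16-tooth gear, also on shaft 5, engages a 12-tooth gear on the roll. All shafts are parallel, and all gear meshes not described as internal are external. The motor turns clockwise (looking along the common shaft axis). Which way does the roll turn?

the motor → shaft 2: driver → idler → driven is 2 external meshes, 2 reversals → CW.
shaft 2 → shaft 3: external mesh, 1 reversal → CCW.
shaft 3 → shaft 4: external mesh, 1 reversal → CW.
shaft 4 → shaft 5: driver → idler → driven is 2 external meshes, 2 reversals → CW.
shaft 5 → the roll: external mesh, 1 reversal → CCW.
7 reversals in total — an odd number — so the roll turns opposite to the motor.

anticlockwise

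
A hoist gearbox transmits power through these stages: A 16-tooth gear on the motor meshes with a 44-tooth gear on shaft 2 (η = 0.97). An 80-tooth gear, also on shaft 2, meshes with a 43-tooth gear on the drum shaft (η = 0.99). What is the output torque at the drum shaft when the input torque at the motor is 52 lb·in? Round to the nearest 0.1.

73.8 lb·in

gear mesh 44/16 = 2.75 → τ = 52·2.75·0.97 = 138.71 lb·in
gear mesh 43/80 = 0.5375 → τ = 138.71·0.5375·0.99 = 73.811 lb·in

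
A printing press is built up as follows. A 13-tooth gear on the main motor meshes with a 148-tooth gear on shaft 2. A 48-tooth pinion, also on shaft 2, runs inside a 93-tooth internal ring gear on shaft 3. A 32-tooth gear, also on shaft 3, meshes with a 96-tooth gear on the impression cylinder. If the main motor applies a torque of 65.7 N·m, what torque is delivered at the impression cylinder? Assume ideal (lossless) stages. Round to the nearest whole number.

Gear mesh: ratio = 148/13 = 11.385; torque at shaft 2 = 65.7 × 11.385 = 747.97 N·m.
Internal gear: ratio = 93/48 = 1.9375; torque at shaft 3 = 747.97 × 1.9375 = 1449.2 N·m.
Gear mesh: ratio = 96/32 = 3; torque at the impression cylinder = 1449.2 × 3 = 4347.6 N·m.

4348 N·m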